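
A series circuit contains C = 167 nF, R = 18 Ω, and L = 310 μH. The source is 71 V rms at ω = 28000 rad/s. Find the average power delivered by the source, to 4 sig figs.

X_L = ωL = 8.680 Ω
X_C = 1/(ωC) = 213.9 Ω
Net reactance X = X_L − X_C = -205.2 Ω
Z = 18.00 − j205.2 Ω
|Z| = √(18.00² + 205.2²) = 206.0 Ω
∠Z = arctan(-205.2/18.00) = -84.99°
I = V/|Z| = 344.7 mA
P = VI cos φ = 71 × 0.3447 × cos(-84.99°) = 2.139 W

2.139 W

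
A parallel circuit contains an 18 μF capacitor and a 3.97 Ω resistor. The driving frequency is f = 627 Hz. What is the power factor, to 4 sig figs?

ω = 2πf = 3940 rad/s
X_C = 1/(ωC) = 14.10 Ω
Parallel: admittances add. Y = 1/R + jωC
Y = (0.2519 + j0.07091) S
|Y| = 0.2617 S → |Z| = 1/|Y| = 3.821 Ω, ∠Z = −∠Y = -15.72°
cos φ = cos(-15.72°) = 0.9626

0.9626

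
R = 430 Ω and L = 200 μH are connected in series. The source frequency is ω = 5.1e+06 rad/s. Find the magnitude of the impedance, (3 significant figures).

X_L = ωL = 1020 Ω
Z = 430 + j1020 Ω
|Z| = √(430² + 1020²) = 1110 Ω

1110 Ω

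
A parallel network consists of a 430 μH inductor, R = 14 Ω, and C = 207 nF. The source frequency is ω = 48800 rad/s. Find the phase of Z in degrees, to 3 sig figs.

27.7°

X_L = ωL = 21.0 Ω
X_C = 1/(ωC) = 99.0 Ω
Parallel: admittances add. Y = 1/R + 1/(jωL) + jωC
Y = (0.0714 − j0.0376) S
|Y| = 0.0807 S → |Z| = 1/|Y| = 12.4 Ω, ∠Z = −∠Y = 27.7°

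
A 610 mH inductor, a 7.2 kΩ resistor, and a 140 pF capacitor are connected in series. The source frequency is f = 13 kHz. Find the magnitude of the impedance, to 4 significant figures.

38300 Ω

ω = 2πf = 81680 rad/s
X_L = ωL = 49830 Ω
X_C = 1/(ωC) = 87450 Ω
Net reactance X = X_L − X_C = -37620 Ω
Z = 7200 − j37620 Ω
|Z| = √(7200² + 37620²) = 38300 Ω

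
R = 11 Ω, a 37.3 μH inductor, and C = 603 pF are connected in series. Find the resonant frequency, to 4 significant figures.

ω₀ = 1/√(LC) = 1/√(3.73e-05 × 6.03e-10) = 6.668e+06 rad/s
f₀ = ω₀/(2π) = 1.061 MHz

1.061 MHz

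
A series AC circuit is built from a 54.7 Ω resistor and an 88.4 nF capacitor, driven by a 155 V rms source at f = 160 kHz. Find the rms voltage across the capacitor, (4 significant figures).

ω = 2πf = 1.005e+06 rad/s
X_C = 1/(ωC) = 11.25 Ω
Z = 54.70 − j11.25 Ω
|Z| = √(54.70² + 11.25²) = 55.85 Ω
I = V/|Z| = 2.776 A
V_C = I·|Z_C| = 2.776 × 11.25 = 31.23 V

31.23 V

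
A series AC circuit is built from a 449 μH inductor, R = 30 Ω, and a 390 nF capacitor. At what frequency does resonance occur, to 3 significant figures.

ω₀ = 1/√(LC) = 1/√(0.000449 × 3.9e-07) = 75570 rad/s
f₀ = ω₀/(2π) = 12.0 kHz

12.0 kHz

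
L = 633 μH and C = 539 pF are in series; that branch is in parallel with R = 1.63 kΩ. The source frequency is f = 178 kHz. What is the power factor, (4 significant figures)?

ω = 2πf = 1.118e+06 rad/s
X_L = ωL = 708.0 Ω
X_C = 1/(ωC) = 1659 Ω
Branch 1: Z₁ = R = 1630 Ω
Branch 2 (series LC): Z₂ = j(X_L − X_C) = −j950.9 Ω
Parallel: Z = Z₁Z₂/(Z₁+Z₂), |Z| = 821.4 Ω, ∠Z = -59.74°
cos φ = cos(-59.74°) = 0.5039

0.5039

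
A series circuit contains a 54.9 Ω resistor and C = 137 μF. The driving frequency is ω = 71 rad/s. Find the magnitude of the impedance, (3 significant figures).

117 Ω

X_C = 1/(ωC) = 103 Ω
Z = 54.9 − j103 Ω
|Z| = √(54.9² + 103²) = 117 Ω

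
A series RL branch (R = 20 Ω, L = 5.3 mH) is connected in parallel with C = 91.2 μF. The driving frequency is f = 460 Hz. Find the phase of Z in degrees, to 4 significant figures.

-82.50°

ω = 2πf = 2890 rad/s
X_L = ωL = 15.32 Ω
X_C = 1/(ωC) = 3.794 Ω
Branch 1 (R+jX_L): Z₁ = 20.00 + j15.32 Ω, |Z₁| = 25.19 Ω
Branch 2 (−jX_C): Z₂ = −j3.794 Ω
Parallel: Z = Z₁Z₂/(Z₁+Z₂), |Z| = 4.140 Ω, ∠Z = -82.50°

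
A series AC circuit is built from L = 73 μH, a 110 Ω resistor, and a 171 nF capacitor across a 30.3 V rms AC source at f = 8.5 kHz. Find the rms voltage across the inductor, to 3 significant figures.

0.775 V

ω = 2πf = 53410 rad/s
X_L = ωL = 3.90 Ω
X_C = 1/(ωC) = 109 Ω
Net reactance X = X_L − X_C = -106 Ω
Z = 110 − j106 Ω
|Z| = √(110² + 106²) = 152 Ω
I = V/|Z| = 199 mA
V_L = I·|Z_L| = 0.199 × 3.90 = 0.775 V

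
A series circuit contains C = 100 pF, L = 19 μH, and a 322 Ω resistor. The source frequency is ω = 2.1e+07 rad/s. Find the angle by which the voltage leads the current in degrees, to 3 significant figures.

X_L = ωL = 399 Ω
X_C = 1/(ωC) = 476 Ω
Net reactance X = X_L − X_C = -77.2 Ω
Z = 322 − j77.2 Ω
|Z| = √(322² + 77.2²) = 331 Ω
∠Z = arctan(-77.2/322) = -13.5°

-13.5°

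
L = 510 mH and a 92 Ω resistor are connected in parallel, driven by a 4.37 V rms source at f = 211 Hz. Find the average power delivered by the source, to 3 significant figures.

208 mW

ω = 2πf = 1326 rad/s
X_L = ωL = 676 Ω
Parallel: admittances add. Y = 1/R + 1/(jωL)
Y = (0.0109 − j0.00148) S
|Y| = 0.0110 S → |Z| = 1/|Y| = 91.2 Ω, ∠Z = −∠Y = 7.75°
I = V/|Z| = 47.9 mA
P = VI cos φ = 4.37 × 0.0479 × cos(7.75°) = 208 mW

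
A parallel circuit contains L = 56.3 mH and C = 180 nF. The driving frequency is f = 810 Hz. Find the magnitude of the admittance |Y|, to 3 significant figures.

ω = 2πf = 5089 rad/s
X_L = ωL = 287 Ω
X_C = 1/(ωC) = 1090 Ω
Parallel: admittances add. Y = 1/(jωL) + jωC
Y = (0 − j0.00257) S
|Y| = 0.00257 S → |Z| = 1/|Y| = 389 Ω, ∠Z = −∠Y = 90.0°

2.57 mS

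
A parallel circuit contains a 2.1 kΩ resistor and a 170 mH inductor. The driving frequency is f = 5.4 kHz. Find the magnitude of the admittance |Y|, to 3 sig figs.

ω = 2πf = 33930 rad/s
X_L = ωL = 5770 Ω
Parallel: admittances add. Y = 1/R + 1/(jωL)
Y = (0.000476 − j0.000173) S
|Y| = 0.000507 S → |Z| = 1/|Y| = 1970 Ω, ∠Z = −∠Y = 20.0°

507 μS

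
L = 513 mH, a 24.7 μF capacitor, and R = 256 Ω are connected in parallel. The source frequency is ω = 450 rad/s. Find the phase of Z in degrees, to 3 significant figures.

-60.1°

X_L = ωL = 231 Ω
X_C = 1/(ωC) = 90.0 Ω
Parallel: admittances add. Y = 1/R + 1/(jωL) + jωC
Y = (0.00391 + j0.00678) S
|Y| = 0.00783 S → |Z| = 1/|Y| = 128 Ω, ∠Z = −∠Y = -60.1°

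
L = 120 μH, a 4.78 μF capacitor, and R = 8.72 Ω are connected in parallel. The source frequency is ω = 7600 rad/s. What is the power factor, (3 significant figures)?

X_L = ωL = 0.912 Ω
X_C = 1/(ωC) = 27.5 Ω
Parallel: admittances add. Y = 1/R + 1/(jωL) + jωC
Y = (0.115 − j1.06) S
|Y| = 1.07 S → |Z| = 1/|Y| = 0.938 Ω, ∠Z = −∠Y = 83.8°
cos φ = cos(83.8°) = 0.108

0.108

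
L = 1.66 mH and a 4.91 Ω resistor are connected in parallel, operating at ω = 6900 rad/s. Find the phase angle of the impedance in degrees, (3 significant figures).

X_L = ωL = 11.5 Ω
Parallel: admittances add. Y = 1/R + 1/(jωL)
Y = (0.204 − j0.0873) S
|Y| = 0.222 S → |Z| = 1/|Y| = 4.51 Ω, ∠Z = −∠Y = 23.2°

23.2°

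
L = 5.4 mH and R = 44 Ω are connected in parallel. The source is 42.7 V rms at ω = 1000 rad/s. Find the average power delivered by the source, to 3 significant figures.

41.4 W

X_L = ωL = 5.40 Ω
Parallel: admittances add. Y = 1/R + 1/(jωL)
Y = (0.0227 − j0.185) S
|Y| = 0.187 S → |Z| = 1/|Y| = 5.36 Ω, ∠Z = −∠Y = 83.0°
I = V/|Z| = 7.97 A
P = VI cos φ = 42.7 × 7.97 × cos(83.0°) = 41.4 W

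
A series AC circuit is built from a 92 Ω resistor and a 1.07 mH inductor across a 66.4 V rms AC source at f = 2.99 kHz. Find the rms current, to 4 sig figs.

705.1 mA

ω = 2πf = 18790 rad/s
X_L = ωL = 20.10 Ω
Z = 92.00 + j20.10 Ω
|Z| = √(92.00² + 20.10²) = 94.17 Ω
I = V/|Z| = 66.4/94.17 = 705.1 mA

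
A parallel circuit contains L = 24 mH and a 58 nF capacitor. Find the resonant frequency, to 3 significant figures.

4.27 kHz

ω₀ = 1/√(LC) = 1/√(0.024 × 5.8e-08) = 26800 rad/s
f₀ = ω₀/(2π) = 4.27 kHz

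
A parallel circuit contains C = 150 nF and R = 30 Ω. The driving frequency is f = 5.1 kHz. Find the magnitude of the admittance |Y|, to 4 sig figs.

ω = 2πf = 32040 rad/s
X_C = 1/(ωC) = 208.0 Ω
Parallel: admittances add. Y = 1/R + jωC
Y = (0.03333 + j0.004807) S
|Y| = 0.03368 S → |Z| = 1/|Y| = 29.69 Ω, ∠Z = −∠Y = -8.205°

33.68 mS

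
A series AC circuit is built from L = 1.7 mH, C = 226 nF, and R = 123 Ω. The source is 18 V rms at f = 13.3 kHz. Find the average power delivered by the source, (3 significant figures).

ω = 2πf = 83570 rad/s
X_L = ωL = 142 Ω
X_C = 1/(ωC) = 52.9 Ω
Net reactance X = X_L − X_C = 89.1 Ω
Z = 123 + j89.1 Ω
|Z| = √(123² + 89.1²) = 152 Ω
∠Z = arctan(89.1/123) = 35.9°
I = V/|Z| = 119 mA
P = VI cos φ = 18 × 0.119 × cos(35.9°) = 1.73 W

1.73 W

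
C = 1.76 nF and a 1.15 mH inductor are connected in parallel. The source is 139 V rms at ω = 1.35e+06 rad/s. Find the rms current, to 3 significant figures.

X_L = ωL = 1550 Ω
X_C = 1/(ωC) = 421 Ω
Parallel: admittances add. Y = 1/(jωL) + jωC
Y = (0 + j0.00173) S
|Y| = 0.00173 S → |Z| = 1/|Y| = 577 Ω, ∠Z = −∠Y = -90.0°
I = V/|Z| = 139/577 = 241 mA

241 mA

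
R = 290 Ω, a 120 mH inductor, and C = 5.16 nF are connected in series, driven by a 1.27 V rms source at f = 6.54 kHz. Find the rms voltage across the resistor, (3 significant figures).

1.02 V

ω = 2πf = 41090 rad/s
X_L = ωL = 4930 Ω
X_C = 1/(ωC) = 4720 Ω
Net reactance X = X_L − X_C = 215 Ω
Z = 290 + j215 Ω
|Z| = √(290² + 215²) = 361 Ω
I = V/|Z| = 3.52 mA
V_R = I·|Z_R| = 0.00352 × 290 = 1.02 V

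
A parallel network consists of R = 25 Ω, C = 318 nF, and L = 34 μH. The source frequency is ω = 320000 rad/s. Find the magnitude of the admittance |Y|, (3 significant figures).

41.2 mS

X_L = ωL = 10.9 Ω
X_C = 1/(ωC) = 9.83 Ω
Parallel: admittances add. Y = 1/R + 1/(jωL) + jωC
Y = (0.0400 + j0.00985) S
|Y| = 0.0412 S → |Z| = 1/|Y| = 24.3 Ω, ∠Z = −∠Y = -13.8°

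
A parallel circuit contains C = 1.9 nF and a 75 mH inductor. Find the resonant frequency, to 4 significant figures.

ω₀ = 1/√(LC) = 1/√(0.075 × 1.9e-09) = 83770 rad/s
f₀ = ω₀/(2π) = 13.33 kHz

13.33 kHz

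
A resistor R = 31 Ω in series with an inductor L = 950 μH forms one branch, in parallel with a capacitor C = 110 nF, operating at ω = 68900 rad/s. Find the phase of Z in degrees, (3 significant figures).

X_L = ωL = 65.5 Ω
X_C = 1/(ωC) = 132 Ω
Branch 1 (R+jX_L): Z₁ = 31.0 + j65.5 Ω, |Z₁| = 72.4 Ω
Branch 2 (−jX_C): Z₂ = −j132 Ω
Parallel: Z = Z₁Z₂/(Z₁+Z₂), |Z| = 130 Ω, ∠Z = 39.7°

39.7°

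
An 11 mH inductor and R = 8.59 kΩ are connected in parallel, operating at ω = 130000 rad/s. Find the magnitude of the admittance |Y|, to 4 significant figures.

X_L = ωL = 1430 Ω
Parallel: admittances add. Y = 1/R + 1/(jωL)
Y = (0.0001164 − j0.0006993) S
|Y| = 0.0007089 S → |Z| = 1/|Y| = 1411 Ω, ∠Z = −∠Y = 80.55°

708.9 μS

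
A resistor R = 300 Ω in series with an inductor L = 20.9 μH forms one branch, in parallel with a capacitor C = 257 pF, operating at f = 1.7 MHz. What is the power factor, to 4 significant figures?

0.8816

ω = 2πf = 1.068e+07 rad/s
X_L = ωL = 223.2 Ω
X_C = 1/(ωC) = 364.3 Ω
Branch 1 (R+jX_L): Z₁ = 300.0 + j223.2 Ω, |Z₁| = 373.9 Ω
Branch 2 (−jX_C): Z₂ = −j364.3 Ω
Parallel: Z = Z₁Z₂/(Z₁+Z₂), |Z| = 410.9 Ω, ∠Z = -28.17°
cos φ = cos(-28.17°) = 0.8816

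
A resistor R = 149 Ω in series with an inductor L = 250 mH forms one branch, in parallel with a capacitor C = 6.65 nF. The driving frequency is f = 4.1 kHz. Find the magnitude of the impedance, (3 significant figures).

ω = 2πf = 25760 rad/s
X_L = ωL = 6440 Ω
X_C = 1/(ωC) = 5840 Ω
Branch 1 (R+jX_L): Z₁ = 149 + j6440 Ω, |Z₁| = 6440 Ω
Branch 2 (−jX_C): Z₂ = −j5840 Ω
Parallel: Z = Z₁Z₂/(Z₁+Z₂), |Z| = 60500 Ω, ∠Z = -77.4°

60500 Ω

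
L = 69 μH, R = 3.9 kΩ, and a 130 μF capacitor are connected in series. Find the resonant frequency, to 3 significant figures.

ω₀ = 1/√(LC) = 1/√(6.9e-05 × 0.00013) = 10560 rad/s
f₀ = ω₀/(2π) = 1.68 kHz

1.68 kHz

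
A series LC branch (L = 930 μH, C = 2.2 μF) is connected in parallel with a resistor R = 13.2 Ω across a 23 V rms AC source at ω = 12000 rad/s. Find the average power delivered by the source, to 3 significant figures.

40.1 W

X_L = ωL = 11.2 Ω
X_C = 1/(ωC) = 37.9 Ω
Branch 1: Z₁ = R = 13.2 Ω
Branch 2 (series LC): Z₂ = j(X_L − X_C) = −j26.7 Ω
Parallel: Z = Z₁Z₂/(Z₁+Z₂), |Z| = 11.8 Ω, ∠Z = -26.3°
I = V/|Z| = 1.94 A
P = VI cos φ = 23 × 1.94 × cos(-26.3°) = 40.1 W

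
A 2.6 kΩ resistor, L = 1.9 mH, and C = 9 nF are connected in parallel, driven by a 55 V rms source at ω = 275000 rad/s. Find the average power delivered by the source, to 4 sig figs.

X_L = ωL = 522.5 Ω
X_C = 1/(ωC) = 404.0 Ω
Parallel: admittances add. Y = 1/R + 1/(jωL) + jωC
Y = (0.0003846 + j0.0005611) S
|Y| = 0.0006803 S → |Z| = 1/|Y| = 1470 Ω, ∠Z = −∠Y = -55.57°
I = V/|Z| = 37.42 mA
P = VI cos φ = 55 × 0.03742 × cos(-55.57°) = 1.163 W

1.163 W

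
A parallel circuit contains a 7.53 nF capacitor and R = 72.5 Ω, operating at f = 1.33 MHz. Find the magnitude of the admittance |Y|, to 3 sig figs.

64.4 mS

ω = 2πf = 8.357e+06 rad/s
X_C = 1/(ωC) = 15.9 Ω
Parallel: admittances add. Y = 1/R + jωC
Y = (0.0138 + j0.0629) S
|Y| = 0.0644 S → |Z| = 1/|Y| = 15.5 Ω, ∠Z = −∠Y = -77.6°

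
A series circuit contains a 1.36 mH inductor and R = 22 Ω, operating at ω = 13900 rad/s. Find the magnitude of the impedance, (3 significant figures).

X_L = ωL = 18.9 Ω
Z = 22.0 + j18.9 Ω
|Z| = √(22.0² + 18.9²) = 29.0 Ω

29.0 Ω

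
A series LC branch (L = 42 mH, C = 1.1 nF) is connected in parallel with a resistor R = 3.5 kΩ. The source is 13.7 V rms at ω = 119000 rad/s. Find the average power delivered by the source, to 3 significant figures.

X_L = ωL = 5000 Ω
X_C = 1/(ωC) = 7640 Ω
Branch 1: Z₁ = R = 3500 Ω
Branch 2 (series LC): Z₂ = j(X_L − X_C) = −j2640 Ω
Parallel: Z = Z₁Z₂/(Z₁+Z₂), |Z| = 2110 Ω, ∠Z = -53.0°
I = V/|Z| = 6.50 mA
P = VI cos φ = 13.7 × 0.00650 × cos(-53.0°) = 53.6 mW

53.6 mW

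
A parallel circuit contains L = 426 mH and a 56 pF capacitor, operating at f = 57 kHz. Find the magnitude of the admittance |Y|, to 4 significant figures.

ω = 2πf = 358100 rad/s
X_L = ωL = 152600 Ω
X_C = 1/(ωC) = 49860 Ω
Parallel: admittances add. Y = 1/(jωL) + jωC
Y = (0 + j1.35e-05) S
|Y| = 1.35e-05 S → |Z| = 1/|Y| = 74070 Ω, ∠Z = −∠Y = -90.00°

13.50 μS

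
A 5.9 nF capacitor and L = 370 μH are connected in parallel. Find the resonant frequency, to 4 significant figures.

107.7 kHz

ω₀ = 1/√(LC) = 1/√(0.00037 × 5.9e-09) = 676800 rad/s
f₀ = ω₀/(2π) = 107.7 kHz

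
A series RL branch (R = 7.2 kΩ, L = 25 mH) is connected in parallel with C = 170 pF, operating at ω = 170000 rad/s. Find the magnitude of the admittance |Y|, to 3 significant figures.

X_L = ωL = 4250 Ω
X_C = 1/(ωC) = 34600 Ω
Branch 1 (R+jX_L): Z₁ = 7200 + j4250 Ω, |Z₁| = 8360 Ω
Branch 2 (−jX_C): Z₂ = −j34600 Ω
Parallel: Z = Z₁Z₂/(Z₁+Z₂), |Z| = 9270 Ω, ∠Z = 17.2°
|Y| = 1/|Z| = 108 μS

108 μS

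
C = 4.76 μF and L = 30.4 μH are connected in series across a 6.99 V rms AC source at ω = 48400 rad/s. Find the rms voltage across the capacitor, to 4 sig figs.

X_L = ωL = 1.471 Ω
X_C = 1/(ωC) = 4.341 Ω
Net reactance X = X_L − X_C = -2.869 Ω
Z = − j2.869 Ω
|Z| = √(0² + 2.869²) = 2.869 Ω
I = V/|Z| = 2.436 A
V_C = I·|Z_C| = 2.436 × 4.341 = 10.57 V

10.57 V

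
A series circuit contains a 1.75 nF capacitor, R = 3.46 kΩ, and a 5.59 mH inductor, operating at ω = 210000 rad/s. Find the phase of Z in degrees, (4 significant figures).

X_L = ωL = 1174 Ω
X_C = 1/(ωC) = 2721 Ω
Net reactance X = X_L − X_C = -1547 Ω
Z = 3460 − j1547 Ω
|Z| = √(3460² + 1547²) = 3790 Ω
∠Z = arctan(-1547/3460) = -24.09°

-24.09°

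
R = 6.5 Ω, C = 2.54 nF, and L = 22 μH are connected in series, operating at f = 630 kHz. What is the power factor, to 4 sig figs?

ω = 2πf = 3.958e+06 rad/s
X_L = ωL = 87.08 Ω
X_C = 1/(ωC) = 99.46 Ω
Net reactance X = X_L − X_C = -12.37 Ω
Z = 6.500 − j12.37 Ω
|Z| = √(6.500² + 12.37²) = 13.98 Ω
∠Z = arctan(-12.37/6.500) = -62.29°
cos φ = cos(-62.29°) = 0.4650

0.4650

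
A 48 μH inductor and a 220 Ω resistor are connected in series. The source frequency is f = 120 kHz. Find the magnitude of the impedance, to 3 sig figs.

223 Ω

ω = 2πf = 754000 rad/s
X_L = ωL = 36.2 Ω
Z = 220 + j36.2 Ω
|Z| = √(220² + 36.2²) = 223 Ω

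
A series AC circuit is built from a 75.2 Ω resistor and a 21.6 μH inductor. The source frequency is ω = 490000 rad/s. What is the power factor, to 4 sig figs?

0.9902

X_L = ωL = 10.58 Ω
Z = 75.20 + j10.58 Ω
|Z| = √(75.20² + 10.58²) = 75.94 Ω
∠Z = arctan(10.58/75.20) = 8.011°
cos φ = cos(8.011°) = 0.9902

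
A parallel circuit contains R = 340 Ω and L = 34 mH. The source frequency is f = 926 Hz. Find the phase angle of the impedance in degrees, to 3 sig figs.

59.8°

ω = 2πf = 5818 rad/s
X_L = ωL = 198 Ω
Parallel: admittances add. Y = 1/R + 1/(jωL)
Y = (0.00294 − j0.00506) S
|Y| = 0.00585 S → |Z| = 1/|Y| = 171 Ω, ∠Z = −∠Y = 59.8°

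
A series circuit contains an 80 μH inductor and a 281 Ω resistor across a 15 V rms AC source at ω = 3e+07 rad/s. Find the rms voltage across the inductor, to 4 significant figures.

X_L = ωL = 2400 Ω
Z = 281.0 + j2400 Ω
|Z| = √(281.0² + 2400²) = 2416 Ω
I = V/|Z| = 6.208 mA
V_L = I·|Z_L| = 0.006208 × 2400 = 14.90 V

14.90 V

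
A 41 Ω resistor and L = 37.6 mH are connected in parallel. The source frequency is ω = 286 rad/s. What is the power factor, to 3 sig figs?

X_L = ωL = 10.8 Ω
Parallel: admittances add. Y = 1/R + 1/(jωL)
Y = (0.0244 − j0.0930) S
|Y| = 0.0961 S → |Z| = 1/|Y| = 10.4 Ω, ∠Z = −∠Y = 75.3°
cos φ = cos(75.3°) = 0.254

0.254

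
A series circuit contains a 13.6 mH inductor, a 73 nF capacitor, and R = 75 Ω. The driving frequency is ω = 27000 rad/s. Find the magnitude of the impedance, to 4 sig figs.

X_L = ωL = 367.2 Ω
X_C = 1/(ωC) = 507.4 Ω
Net reactance X = X_L − X_C = -140.2 Ω
Z = 75.00 − j140.2 Ω
|Z| = √(75.00² + 140.2²) = 159.0 Ω

159.0 Ω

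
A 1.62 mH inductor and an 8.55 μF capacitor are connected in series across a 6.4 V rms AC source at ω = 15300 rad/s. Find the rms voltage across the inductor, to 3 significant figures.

9.25 V

X_L = ωL = 24.8 Ω
X_C = 1/(ωC) = 7.64 Ω
Net reactance X = X_L − X_C = 17.1 Ω
Z = j17.1 Ω
|Z| = √(0² + 17.1²) = 17.1 Ω
I = V/|Z| = 373 mA
V_L = I·|Z_L| = 0.373 × 24.8 = 9.25 V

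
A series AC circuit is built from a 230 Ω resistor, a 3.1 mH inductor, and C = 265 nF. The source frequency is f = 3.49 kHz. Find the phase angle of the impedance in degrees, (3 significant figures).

ω = 2πf = 21930 rad/s
X_L = ωL = 68.0 Ω
X_C = 1/(ωC) = 172 Ω
Net reactance X = X_L − X_C = -104 Ω
Z = 230 − j104 Ω
|Z| = √(230² + 104²) = 252 Ω
∠Z = arctan(-104/230) = -24.4°

-24.4°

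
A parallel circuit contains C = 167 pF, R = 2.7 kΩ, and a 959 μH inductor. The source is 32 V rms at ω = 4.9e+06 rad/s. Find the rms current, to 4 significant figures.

22.71 mA

X_L = ωL = 4699 Ω
X_C = 1/(ωC) = 1222 Ω
Parallel: admittances add. Y = 1/R + 1/(jωL) + jωC
Y = (0.0003704 + j0.0006055) S
|Y| = 0.0007098 S → |Z| = 1/|Y| = 1409 Ω, ∠Z = −∠Y = -58.55°
I = V/|Z| = 32/1409 = 22.71 mA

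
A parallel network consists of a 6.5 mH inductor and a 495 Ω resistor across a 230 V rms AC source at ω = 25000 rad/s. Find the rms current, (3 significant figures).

X_L = ωL = 162 Ω
Parallel: admittances add. Y = 1/R + 1/(jωL)
Y = (0.00202 − j0.00615) S
|Y| = 0.00648 S → |Z| = 1/|Y| = 154 Ω, ∠Z = −∠Y = 71.8°
I = V/|Z| = 230/154 = 1.49 A

1.49 A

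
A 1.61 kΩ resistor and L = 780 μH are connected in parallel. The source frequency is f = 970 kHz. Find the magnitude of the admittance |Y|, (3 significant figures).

ω = 2πf = 6.095e+06 rad/s
X_L = ωL = 4750 Ω
Parallel: admittances add. Y = 1/R + 1/(jωL)
Y = (0.000621 − j0.000210) S
|Y| = 0.000656 S → |Z| = 1/|Y| = 1520 Ω, ∠Z = −∠Y = 18.7°

656 μS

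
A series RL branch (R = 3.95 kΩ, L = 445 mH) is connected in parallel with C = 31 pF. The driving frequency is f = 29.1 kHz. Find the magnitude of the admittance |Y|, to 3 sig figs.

6.62 μS

ω = 2πf = 182800 rad/s
X_L = ωL = 81400 Ω
X_C = 1/(ωC) = 176000 Ω
Branch 1 (R+jX_L): Z₁ = 3950 + j81400 Ω, |Z₁| = 81500 Ω
Branch 2 (−jX_C): Z₂ = −j176000 Ω
Parallel: Z = Z₁Z₂/(Z₁+Z₂), |Z| = 151000 Ω, ∠Z = 84.8°
|Y| = 1/|Z| = 6.62 μS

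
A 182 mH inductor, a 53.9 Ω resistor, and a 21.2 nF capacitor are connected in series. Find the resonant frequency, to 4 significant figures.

2.562 kHz

ω₀ = 1/√(LC) = 1/√(0.182 × 2.12e-08) = 16100 rad/s
f₀ = ω₀/(2π) = 2.562 kHz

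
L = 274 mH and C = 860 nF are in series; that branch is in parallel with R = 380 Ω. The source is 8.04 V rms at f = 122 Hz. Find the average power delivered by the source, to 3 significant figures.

ω = 2πf = 766.5 rad/s
X_L = ωL = 210 Ω
X_C = 1/(ωC) = 1520 Ω
Branch 1: Z₁ = R = 380 Ω
Branch 2 (series LC): Z₂ = j(X_L − X_C) = −j1310 Ω
Parallel: Z = Z₁Z₂/(Z₁+Z₂), |Z| = 365 Ω, ∠Z = -16.2°
I = V/|Z| = 22.0 mA
P = VI cos φ = 8.04 × 0.0220 × cos(-16.2°) = 170 mW

170 mW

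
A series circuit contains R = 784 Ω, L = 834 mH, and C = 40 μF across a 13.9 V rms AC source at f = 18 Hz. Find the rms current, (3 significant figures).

17.5 mA

ω = 2πf = 113.1 rad/s
X_L = ωL = 94.3 Ω
X_C = 1/(ωC) = 221 Ω
Net reactance X = X_L − X_C = -127 Ω
Z = 784 − j127 Ω
|Z| = √(784² + 127²) = 794 Ω
I = V/|Z| = 13.9/794 = 17.5 mA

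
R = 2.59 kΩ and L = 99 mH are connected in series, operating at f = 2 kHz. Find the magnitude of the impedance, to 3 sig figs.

2870 Ω

ω = 2πf = 12570 rad/s
X_L = ωL = 1240 Ω
Z = 2590 + j1240 Ω
|Z| = √(2590² + 1240²) = 2870 Ω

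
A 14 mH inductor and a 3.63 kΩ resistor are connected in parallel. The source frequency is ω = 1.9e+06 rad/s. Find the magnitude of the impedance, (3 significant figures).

X_L = ωL = 26600 Ω
Parallel: admittances add. Y = 1/R + 1/(jωL)
Y = (0.000275 − j3.76e-05) S
|Y| = 0.000278 S → |Z| = 1/|Y| = 3600 Ω, ∠Z = −∠Y = 7.77°

3600 Ω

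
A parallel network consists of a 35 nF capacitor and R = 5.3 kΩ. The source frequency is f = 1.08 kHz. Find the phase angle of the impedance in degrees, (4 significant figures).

-51.54°

ω = 2πf = 6786 rad/s
X_C = 1/(ωC) = 4210 Ω
Parallel: admittances add. Y = 1/R + jωC
Y = (0.0001887 + j0.0002375) S
|Y| = 0.0003033 S → |Z| = 1/|Y| = 3297 Ω, ∠Z = −∠Y = -51.54°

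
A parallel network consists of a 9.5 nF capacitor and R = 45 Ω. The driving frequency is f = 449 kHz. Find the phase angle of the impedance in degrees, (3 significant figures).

-50.3°

ω = 2πf = 2.821e+06 rad/s
X_C = 1/(ωC) = 37.3 Ω
Parallel: admittances add. Y = 1/R + jωC
Y = (0.0222 + j0.0268) S
|Y| = 0.0348 S → |Z| = 1/|Y| = 28.7 Ω, ∠Z = −∠Y = -50.3°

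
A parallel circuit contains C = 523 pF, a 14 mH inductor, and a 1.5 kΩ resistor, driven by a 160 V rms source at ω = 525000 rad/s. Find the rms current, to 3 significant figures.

109 mA

X_L = ωL = 7350 Ω
X_C = 1/(ωC) = 3640 Ω
Parallel: admittances add. Y = 1/R + 1/(jωL) + jωC
Y = (0.000667 + j0.000139) S
|Y| = 0.000681 S → |Z| = 1/|Y| = 1470 Ω, ∠Z = −∠Y = -11.7°
I = V/|Z| = 160/1470 = 109 mA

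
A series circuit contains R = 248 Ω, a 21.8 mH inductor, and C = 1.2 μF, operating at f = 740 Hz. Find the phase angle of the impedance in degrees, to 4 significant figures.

-17.43°

ω = 2πf = 4650 rad/s
X_L = ωL = 101.4 Ω
X_C = 1/(ωC) = 179.2 Ω
Net reactance X = X_L − X_C = -77.87 Ω
Z = 248.0 − j77.87 Ω
|Z| = √(248.0² + 77.87²) = 259.9 Ω
∠Z = arctan(-77.87/248.0) = -17.43°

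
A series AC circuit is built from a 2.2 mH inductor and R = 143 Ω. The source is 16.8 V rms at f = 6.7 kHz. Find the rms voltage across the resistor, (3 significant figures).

14.1 V

ω = 2πf = 42100 rad/s
X_L = ωL = 92.6 Ω
Z = 143 + j92.6 Ω
|Z| = √(143² + 92.6²) = 170 Ω
I = V/|Z| = 98.6 mA
V_R = I·|Z_R| = 0.0986 × 143 = 14.1 V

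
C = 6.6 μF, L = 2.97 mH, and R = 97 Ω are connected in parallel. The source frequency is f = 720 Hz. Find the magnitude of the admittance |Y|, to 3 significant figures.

45.7 mS

ω = 2πf = 4524 rad/s
X_L = ωL = 13.4 Ω
X_C = 1/(ωC) = 33.5 Ω
Parallel: admittances add. Y = 1/R + 1/(jωL) + jωC
Y = (0.0103 − j0.0446) S
|Y| = 0.0457 S → |Z| = 1/|Y| = 21.9 Ω, ∠Z = −∠Y = 77.0°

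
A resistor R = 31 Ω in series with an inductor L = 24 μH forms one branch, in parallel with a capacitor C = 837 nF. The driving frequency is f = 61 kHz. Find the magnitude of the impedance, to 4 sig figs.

3.191 Ω

ω = 2πf = 383300 rad/s
X_L = ωL = 9.199 Ω
X_C = 1/(ωC) = 3.117 Ω
Branch 1 (R+jX_L): Z₁ = 31.00 + j9.199 Ω, |Z₁| = 32.34 Ω
Branch 2 (−jX_C): Z₂ = −j3.117 Ω
Parallel: Z = Z₁Z₂/(Z₁+Z₂), |Z| = 3.191 Ω, ∠Z = -84.57°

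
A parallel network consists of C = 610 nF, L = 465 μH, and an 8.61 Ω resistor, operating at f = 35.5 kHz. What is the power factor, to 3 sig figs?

0.677

ω = 2πf = 223100 rad/s
X_L = ωL = 104 Ω
X_C = 1/(ωC) = 7.35 Ω
Parallel: admittances add. Y = 1/R + 1/(jωL) + jωC
Y = (0.116 + j0.126) S
|Y| = 0.172 S → |Z| = 1/|Y| = 5.83 Ω, ∠Z = −∠Y = -47.4°
cos φ = cos(-47.4°) = 0.677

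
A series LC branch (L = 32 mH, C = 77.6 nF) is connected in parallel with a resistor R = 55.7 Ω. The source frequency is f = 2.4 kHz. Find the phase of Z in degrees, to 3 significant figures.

ω = 2πf = 15080 rad/s
X_L = ωL = 483 Ω
X_C = 1/(ωC) = 855 Ω
Branch 1: Z₁ = R = 55.7 Ω
Branch 2 (series LC): Z₂ = j(X_L − X_C) = −j372 Ω
Parallel: Z = Z₁Z₂/(Z₁+Z₂), |Z| = 55.1 Ω, ∠Z = -8.52°

-8.52°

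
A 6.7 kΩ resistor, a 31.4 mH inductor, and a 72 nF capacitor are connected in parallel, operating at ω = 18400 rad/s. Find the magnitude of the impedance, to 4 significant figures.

X_L = ωL = 577.8 Ω
X_C = 1/(ωC) = 754.8 Ω
Parallel: admittances add. Y = 1/R + 1/(jωL) + jωC
Y = (0.0001493 − j0.0004060) S
|Y| = 0.0004326 S → |Z| = 1/|Y| = 2312 Ω, ∠Z = −∠Y = 69.82°

2312 Ω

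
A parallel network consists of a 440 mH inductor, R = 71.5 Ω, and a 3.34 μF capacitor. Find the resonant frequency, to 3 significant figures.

ω₀ = 1/√(LC) = 1/√(0.44 × 3.34e-06) = 824.9 rad/s
f₀ = ω₀/(2π) = 131 Hz

131 Hz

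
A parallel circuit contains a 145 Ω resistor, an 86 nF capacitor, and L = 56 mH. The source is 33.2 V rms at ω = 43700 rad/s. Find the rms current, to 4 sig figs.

254.5 mA

X_L = ωL = 2447 Ω
X_C = 1/(ωC) = 266.1 Ω
Parallel: admittances add. Y = 1/R + 1/(jωL) + jωC
Y = (0.006897 + j0.003350) S
|Y| = 0.007667 S → |Z| = 1/|Y| = 130.4 Ω, ∠Z = −∠Y = -25.91°
I = V/|Z| = 33.2/130.4 = 254.5 mA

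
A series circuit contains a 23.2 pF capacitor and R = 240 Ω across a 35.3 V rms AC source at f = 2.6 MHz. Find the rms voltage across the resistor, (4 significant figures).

3.198 V

ω = 2πf = 1.634e+07 rad/s
X_C = 1/(ωC) = 2639 Ω
Z = 240.0 − j2639 Ω
|Z| = √(240.0² + 2639²) = 2649 Ω
I = V/|Z| = 13.32 mA
V_R = I·|Z_R| = 0.01332 × 240.0 = 3.198 V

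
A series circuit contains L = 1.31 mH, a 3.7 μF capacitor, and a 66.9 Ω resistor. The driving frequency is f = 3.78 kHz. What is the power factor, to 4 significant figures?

ω = 2πf = 23750 rad/s
X_L = ωL = 31.11 Ω
X_C = 1/(ωC) = 11.38 Ω
Net reactance X = X_L − X_C = 19.73 Ω
Z = 66.90 + j19.73 Ω
|Z| = √(66.90² + 19.73²) = 69.75 Ω
∠Z = arctan(19.73/66.90) = 16.43°
cos φ = cos(16.43°) = 0.9591

0.9591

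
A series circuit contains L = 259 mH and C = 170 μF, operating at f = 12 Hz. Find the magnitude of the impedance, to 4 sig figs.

58.49 Ω

ω = 2πf = 75.40 rad/s
X_L = ωL = 19.53 Ω
X_C = 1/(ωC) = 78.02 Ω
Net reactance X = X_L − X_C = -58.49 Ω
Z = − j58.49 Ω
|Z| = √(0² + 58.49²) = 58.49 Ω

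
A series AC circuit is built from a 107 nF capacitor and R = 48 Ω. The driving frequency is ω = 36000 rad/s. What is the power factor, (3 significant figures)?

0.182

X_C = 1/(ωC) = 260 Ω
Z = 48.0 − j260 Ω
|Z| = √(48.0² + 260²) = 264 Ω
∠Z = arctan(-260/48.0) = -79.5°
cos φ = cos(-79.5°) = 0.182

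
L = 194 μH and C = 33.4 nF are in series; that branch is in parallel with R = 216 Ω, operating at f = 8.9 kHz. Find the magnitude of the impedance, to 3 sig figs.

200 Ω

ω = 2πf = 55920 rad/s
X_L = ωL = 10.8 Ω
X_C = 1/(ωC) = 535 Ω
Branch 1: Z₁ = R = 216 Ω
Branch 2 (series LC): Z₂ = j(X_L − X_C) = −j525 Ω
Parallel: Z = Z₁Z₂/(Z₁+Z₂), |Z| = 200 Ω, ∠Z = -22.4°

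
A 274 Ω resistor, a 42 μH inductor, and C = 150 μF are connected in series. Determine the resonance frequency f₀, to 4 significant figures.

2.005 kHz

ω₀ = 1/√(LC) = 1/√(4.2e-05 × 0.00015) = 12600 rad/s
f₀ = ω₀/(2π) = 2.005 kHz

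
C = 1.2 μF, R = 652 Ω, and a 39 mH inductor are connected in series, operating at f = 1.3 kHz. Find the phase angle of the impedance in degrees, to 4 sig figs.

ω = 2πf = 8168 rad/s
X_L = ωL = 318.6 Ω
X_C = 1/(ωC) = 102.0 Ω
Net reactance X = X_L − X_C = 216.5 Ω
Z = 652.0 + j216.5 Ω
|Z| = √(652.0² + 216.5²) = 687.0 Ω
∠Z = arctan(216.5/652.0) = 18.37°

18.37°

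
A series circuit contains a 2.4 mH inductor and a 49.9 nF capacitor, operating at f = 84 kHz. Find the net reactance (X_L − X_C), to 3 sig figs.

1230 Ω

ω = 2πf = 527800 rad/s
X_L = ωL = 1270 Ω
X_C = 1/(ωC) = 38.0 Ω
X = 1270 − 38.0 = 1230 Ω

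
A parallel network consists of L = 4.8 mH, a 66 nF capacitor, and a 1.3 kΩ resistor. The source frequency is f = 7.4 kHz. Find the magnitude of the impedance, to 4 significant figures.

ω = 2πf = 46500 rad/s
X_L = ωL = 223.2 Ω
X_C = 1/(ωC) = 325.9 Ω
Parallel: admittances add. Y = 1/R + 1/(jωL) + jωC
Y = (0.0007692 − j0.001412) S
|Y| = 0.001608 S → |Z| = 1/|Y| = 621.9 Ω, ∠Z = −∠Y = 61.42°

621.9 Ω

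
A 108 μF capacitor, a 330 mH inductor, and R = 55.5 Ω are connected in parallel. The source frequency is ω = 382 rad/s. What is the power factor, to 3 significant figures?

0.476

X_L = ωL = 126 Ω
X_C = 1/(ωC) = 24.2 Ω
Parallel: admittances add. Y = 1/R + 1/(jωL) + jωC
Y = (0.0180 + j0.0333) S
|Y| = 0.0379 S → |Z| = 1/|Y| = 26.4 Ω, ∠Z = −∠Y = -61.6°
cos φ = cos(-61.6°) = 0.476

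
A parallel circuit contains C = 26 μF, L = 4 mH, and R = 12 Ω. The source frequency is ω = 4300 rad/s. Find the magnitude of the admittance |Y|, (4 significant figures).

99.12 mS

X_L = ωL = 17.20 Ω
X_C = 1/(ωC) = 8.945 Ω
Parallel: admittances add. Y = 1/R + 1/(jωL) + jωC
Y = (0.08333 + j0.05366) S
|Y| = 0.09912 S → |Z| = 1/|Y| = 10.09 Ω, ∠Z = −∠Y = -32.78°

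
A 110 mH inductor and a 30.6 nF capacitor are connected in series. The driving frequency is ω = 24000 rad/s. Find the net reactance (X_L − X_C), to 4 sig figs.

1278 Ω

X_L = ωL = 2640 Ω
X_C = 1/(ωC) = 1362 Ω
X = 2640 − 1362 = 1278 Ω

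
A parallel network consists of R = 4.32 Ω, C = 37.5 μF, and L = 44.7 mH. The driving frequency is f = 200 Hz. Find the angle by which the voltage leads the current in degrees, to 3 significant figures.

-7.22°

ω = 2πf = 1257 rad/s
X_L = ωL = 56.2 Ω
X_C = 1/(ωC) = 21.2 Ω
Parallel: admittances add. Y = 1/R + 1/(jωL) + jωC
Y = (0.231 + j0.0293) S
|Y| = 0.233 S → |Z| = 1/|Y| = 4.29 Ω, ∠Z = −∠Y = -7.22°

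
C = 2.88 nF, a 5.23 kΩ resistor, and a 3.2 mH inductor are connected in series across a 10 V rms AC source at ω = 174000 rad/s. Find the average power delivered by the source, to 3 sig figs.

17.8 mW

X_L = ωL = 557 Ω
X_C = 1/(ωC) = 2000 Ω
Net reactance X = X_L − X_C = -1440 Ω
Z = 5230 − j1440 Ω
|Z| = √(5230² + 1440²) = 5420 Ω
∠Z = arctan(-1440/5230) = -15.4°
I = V/|Z| = 1.84 mA
P = VI cos φ = 10 × 0.00184 × cos(-15.4°) = 17.8 mW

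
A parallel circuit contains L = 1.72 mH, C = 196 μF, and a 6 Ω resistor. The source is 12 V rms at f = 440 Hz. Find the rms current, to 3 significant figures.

ω = 2πf = 2765 rad/s
X_L = ωL = 4.76 Ω
X_C = 1/(ωC) = 1.85 Ω
Parallel: admittances add. Y = 1/R + 1/(jωL) + jωC
Y = (0.167 + j0.332) S
|Y| = 0.371 S → |Z| = 1/|Y| = 2.69 Ω, ∠Z = −∠Y = -63.3°
I = V/|Z| = 12/2.69 = 4.45 A

4.45 A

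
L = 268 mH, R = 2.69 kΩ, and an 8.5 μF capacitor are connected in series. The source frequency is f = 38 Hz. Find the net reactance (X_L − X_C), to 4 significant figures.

-428.8 Ω

ω = 2πf = 238.8 rad/s
X_L = ωL = 63.99 Ω
X_C = 1/(ωC) = 492.7 Ω
X = 63.99 − 492.7 = -428.8 Ω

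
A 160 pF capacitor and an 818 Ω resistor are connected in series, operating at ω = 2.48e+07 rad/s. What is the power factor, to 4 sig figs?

0.9557

X_C = 1/(ωC) = 252.0 Ω
Z = 818.0 − j252.0 Ω
|Z| = √(818.0² + 252.0²) = 855.9 Ω
∠Z = arctan(-252.0/818.0) = -17.12°
cos φ = cos(-17.12°) = 0.9557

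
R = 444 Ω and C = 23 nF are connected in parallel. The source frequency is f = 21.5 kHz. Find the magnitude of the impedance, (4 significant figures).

260.6 Ω

ω = 2πf = 135100 rad/s
X_C = 1/(ωC) = 321.9 Ω
Parallel: admittances add. Y = 1/R + jωC
Y = (0.002252 + j0.003107) S
|Y| = 0.003837 S → |Z| = 1/|Y| = 260.6 Ω, ∠Z = −∠Y = -54.06°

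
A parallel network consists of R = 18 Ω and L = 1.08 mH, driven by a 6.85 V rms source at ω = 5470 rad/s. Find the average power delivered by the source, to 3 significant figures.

2.61 W

X_L = ωL = 5.91 Ω
Parallel: admittances add. Y = 1/R + 1/(jωL)
Y = (0.0556 − j0.169) S
|Y| = 0.178 S → |Z| = 1/|Y| = 5.61 Ω, ∠Z = −∠Y = 71.8°
I = V/|Z| = 1.22 A
P = VI cos φ = 6.85 × 1.22 × cos(71.8°) = 2.61 W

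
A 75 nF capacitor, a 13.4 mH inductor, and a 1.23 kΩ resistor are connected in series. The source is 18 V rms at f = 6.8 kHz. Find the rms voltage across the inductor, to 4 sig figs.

8.197 V

ω = 2πf = 42730 rad/s
X_L = ωL = 572.5 Ω
X_C = 1/(ωC) = 312.1 Ω
Net reactance X = X_L − X_C = 260.5 Ω
Z = 1230 + j260.5 Ω
|Z| = √(1230² + 260.5²) = 1257 Ω
I = V/|Z| = 14.32 mA
V_L = I·|Z_L| = 0.01432 × 572.5 = 8.197 V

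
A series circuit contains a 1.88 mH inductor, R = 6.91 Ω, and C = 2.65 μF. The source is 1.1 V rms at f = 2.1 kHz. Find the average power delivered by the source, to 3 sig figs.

ω = 2πf = 13190 rad/s
X_L = ωL = 24.8 Ω
X_C = 1/(ωC) = 28.6 Ω
Net reactance X = X_L − X_C = -3.79 Ω
Z = 6.91 − j3.79 Ω
|Z| = √(6.91² + 3.79²) = 7.88 Ω
∠Z = arctan(-3.79/6.91) = -28.8°
I = V/|Z| = 140 mA
P = VI cos φ = 1.1 × 0.140 × cos(-28.8°) = 135 mW

135 mW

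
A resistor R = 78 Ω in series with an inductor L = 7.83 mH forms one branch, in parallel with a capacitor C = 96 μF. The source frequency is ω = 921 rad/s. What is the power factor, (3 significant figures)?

X_L = ωL = 7.21 Ω
X_C = 1/(ωC) = 11.3 Ω
Branch 1 (R+jX_L): Z₁ = 78.0 + j7.21 Ω, |Z₁| = 78.3 Ω
Branch 2 (−jX_C): Z₂ = −j11.3 Ω
Parallel: Z = Z₁Z₂/(Z₁+Z₂), |Z| = 11.3 Ω, ∠Z = -81.7°
cos φ = cos(-81.7°) = 0.144

0.144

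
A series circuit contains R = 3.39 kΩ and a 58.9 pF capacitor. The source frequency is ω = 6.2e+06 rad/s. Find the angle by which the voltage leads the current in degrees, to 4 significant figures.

-38.93°

X_C = 1/(ωC) = 2738 Ω
Z = 3390 − j2738 Ω
|Z| = √(3390² + 2738²) = 4358 Ω
∠Z = arctan(-2738/3390) = -38.93°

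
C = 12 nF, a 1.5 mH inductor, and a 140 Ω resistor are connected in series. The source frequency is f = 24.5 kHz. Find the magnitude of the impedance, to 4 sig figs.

340.5 Ω

ω = 2πf = 153900 rad/s
X_L = ωL = 230.9 Ω
X_C = 1/(ωC) = 541.3 Ω
Net reactance X = X_L − X_C = -310.4 Ω
Z = 140.0 − j310.4 Ω
|Z| = √(140.0² + 310.4²) = 340.5 Ω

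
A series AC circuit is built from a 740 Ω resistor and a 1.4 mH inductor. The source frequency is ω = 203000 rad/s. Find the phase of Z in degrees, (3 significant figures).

21.0°

X_L = ωL = 284 Ω
Z = 740 + j284 Ω
|Z| = √(740² + 284²) = 793 Ω
∠Z = arctan(284/740) = 21.0°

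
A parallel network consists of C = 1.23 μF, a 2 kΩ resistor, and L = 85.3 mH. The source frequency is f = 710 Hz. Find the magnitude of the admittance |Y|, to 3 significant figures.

ω = 2πf = 4461 rad/s
X_L = ωL = 381 Ω
X_C = 1/(ωC) = 182 Ω
Parallel: admittances add. Y = 1/R + 1/(jωL) + jωC
Y = (0.000500 + j0.00286) S
|Y| = 0.00290 S → |Z| = 1/|Y| = 345 Ω, ∠Z = −∠Y = -80.1°

2.90 mS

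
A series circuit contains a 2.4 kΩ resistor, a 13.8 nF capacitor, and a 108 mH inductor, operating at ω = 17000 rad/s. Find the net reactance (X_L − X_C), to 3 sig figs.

X_L = ωL = 1840 Ω
X_C = 1/(ωC) = 4260 Ω
X = 1840 − 4260 = -2430 Ω

-2430 Ω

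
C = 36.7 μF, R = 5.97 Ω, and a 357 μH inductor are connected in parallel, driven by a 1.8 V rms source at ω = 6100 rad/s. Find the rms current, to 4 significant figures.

519.9 mA

X_L = ωL = 2.178 Ω
X_C = 1/(ωC) = 4.467 Ω
Parallel: admittances add. Y = 1/R + 1/(jωL) + jωC
Y = (0.1675 − j0.2353) S
|Y| = 0.2889 S → |Z| = 1/|Y| = 3.462 Ω, ∠Z = −∠Y = 54.56°
I = V/|Z| = 1.8/3.462 = 519.9 mA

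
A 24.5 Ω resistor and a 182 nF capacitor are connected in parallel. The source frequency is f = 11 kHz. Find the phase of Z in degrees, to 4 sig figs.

-17.13°

ω = 2πf = 69120 rad/s
X_C = 1/(ωC) = 79.50 Ω
Parallel: admittances add. Y = 1/R + jωC
Y = (0.04082 + j0.01258) S
|Y| = 0.04271 S → |Z| = 1/|Y| = 23.41 Ω, ∠Z = −∠Y = -17.13°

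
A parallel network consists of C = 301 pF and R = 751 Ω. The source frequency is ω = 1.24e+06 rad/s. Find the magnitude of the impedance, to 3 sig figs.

723 Ω

X_C = 1/(ωC) = 2680 Ω
Parallel: admittances add. Y = 1/R + jωC
Y = (0.00133 + j0.000373) S
|Y| = 0.00138 S → |Z| = 1/|Y| = 723 Ω, ∠Z = −∠Y = -15.7°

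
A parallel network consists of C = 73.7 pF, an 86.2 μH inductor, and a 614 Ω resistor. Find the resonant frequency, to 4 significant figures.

1.997 MHz

ω₀ = 1/√(LC) = 1/√(8.62e-05 × 7.37e-11) = 1.255e+07 rad/s
f₀ = ω₀/(2π) = 1.997 MHz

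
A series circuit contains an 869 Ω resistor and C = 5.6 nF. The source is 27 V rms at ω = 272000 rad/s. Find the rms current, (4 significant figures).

24.79 mA

X_C = 1/(ωC) = 656.5 Ω
Z = 869.0 − j656.5 Ω
|Z| = √(869.0² + 656.5²) = 1089 Ω
I = V/|Z| = 27/1089 = 24.79 mA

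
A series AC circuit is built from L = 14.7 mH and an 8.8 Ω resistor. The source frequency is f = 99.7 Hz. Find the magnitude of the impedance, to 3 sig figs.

ω = 2πf = 626.4 rad/s
X_L = ωL = 9.21 Ω
Z = 8.80 + j9.21 Ω
|Z| = √(8.80² + 9.21²) = 12.7 Ω

12.7 Ω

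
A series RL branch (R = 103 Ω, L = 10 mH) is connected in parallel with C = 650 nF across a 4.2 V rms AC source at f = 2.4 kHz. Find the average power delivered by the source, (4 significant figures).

54.48 mW

ω = 2πf = 15080 rad/s
X_L = ωL = 150.8 Ω
X_C = 1/(ωC) = 102.0 Ω
Branch 1 (R+jX_L): Z₁ = 103.0 + j150.8 Ω, |Z₁| = 182.6 Ω
Branch 2 (−jX_C): Z₂ = −j102.0 Ω
Parallel: Z = Z₁Z₂/(Z₁+Z₂), |Z| = 163.5 Ω, ∠Z = -59.67°
I = V/|Z| = 25.69 mA
P = VI cos φ = 4.2 × 0.02569 × cos(-59.67°) = 54.48 mW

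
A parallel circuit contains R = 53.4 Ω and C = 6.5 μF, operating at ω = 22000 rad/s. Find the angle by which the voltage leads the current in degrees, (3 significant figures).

-82.5°

X_C = 1/(ωC) = 6.99 Ω
Parallel: admittances add. Y = 1/R + jωC
Y = (0.0187 + j0.143) S
|Y| = 0.144 S → |Z| = 1/|Y| = 6.93 Ω, ∠Z = −∠Y = -82.5°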